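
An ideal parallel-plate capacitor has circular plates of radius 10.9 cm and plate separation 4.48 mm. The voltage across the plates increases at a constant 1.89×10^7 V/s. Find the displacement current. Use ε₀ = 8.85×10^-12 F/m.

1.39×10^-3 A

C = ε₀A/d = (8.85×10^-12)(0.03733)/(4.48×10^-3) = 7.374×10^-11 F.
I_d = C dV/dt = (7.374×10^-11)(1.89×10^7) = 1.39×10^-3 A.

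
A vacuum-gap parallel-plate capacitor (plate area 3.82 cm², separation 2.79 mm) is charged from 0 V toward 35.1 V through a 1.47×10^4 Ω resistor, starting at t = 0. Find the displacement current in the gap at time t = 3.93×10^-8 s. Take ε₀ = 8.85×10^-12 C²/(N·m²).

C = ε₀A/d = (8.85×10^-12)(3.82×10^-4)/(2.79×10^-3) = 1.212×10^-12 F, so τ = RC = 1.782×10^-8 s.
The conduction current is I(t) = (V₀/R) e^(−t/τ), and the displacement current between the plates equals it.
t/τ = 2.205; I_d = (35.1/1.47×10^4) · e^(−2.205) = (2.388×10^-3)(0.1103) = 2.63×10^-4 A.

2.63×10^-4 A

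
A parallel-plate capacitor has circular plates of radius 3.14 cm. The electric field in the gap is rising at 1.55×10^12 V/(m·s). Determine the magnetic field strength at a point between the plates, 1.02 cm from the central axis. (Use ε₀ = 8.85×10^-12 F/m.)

8.79×10^-8 T

Total displacement current: I_d = ε₀(πR²)(dE/dt) = (8.85×10^-12)(3.097×10^-3)(1.55×10^12) = 0.04248 A.
An Ampèrian loop of radius r encloses a fraction (r/R)² of I_d. Then B·2πr = μ₀ I_d (r/R)², giving B = μ₀ I_d r/(2πR²) = 8.79×10^-8 T.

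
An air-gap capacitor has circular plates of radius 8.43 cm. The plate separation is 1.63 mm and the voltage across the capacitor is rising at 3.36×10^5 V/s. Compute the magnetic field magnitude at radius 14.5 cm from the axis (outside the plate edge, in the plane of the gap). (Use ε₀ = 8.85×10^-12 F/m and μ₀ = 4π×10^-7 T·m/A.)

5.62×10^-11 T

I_d = C dV/dt with C = ε₀πR²/d = 1.212×10^-10 F, so I_d = (1.212×10^-10)(3.36×10^5) = 4.072×10^-5 A.
Outside the plates the loop encloses all of I_d, so B·2πr = μ₀ I_d and B = 5.62×10^-11 T.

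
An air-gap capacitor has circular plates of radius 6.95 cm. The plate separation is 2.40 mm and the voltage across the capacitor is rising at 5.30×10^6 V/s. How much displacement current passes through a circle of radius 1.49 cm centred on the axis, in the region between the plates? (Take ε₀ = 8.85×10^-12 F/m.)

1.36×10^-5 A

With E = V/d, dE/dt = 2.208×10^9 V/(m·s) and πR² = 0.01517 m², giving I_d = ε₀ πR² dE/dt = 2.964×10^-4 A.
Since J_d is uniform, the enclosed fraction is (r/R)² = 0.04596, giving I_d,enc = 1.36×10^-5 A.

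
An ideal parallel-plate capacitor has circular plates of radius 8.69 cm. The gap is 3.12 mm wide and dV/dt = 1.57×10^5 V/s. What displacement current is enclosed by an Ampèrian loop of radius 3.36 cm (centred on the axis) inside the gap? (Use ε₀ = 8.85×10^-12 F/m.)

I_d = C dV/dt with C = ε₀πR²/d = 6.728×10^-11 F, so I_d = (6.728×10^-11)(1.57×10^5) = 1.056×10^-5 A.
Since J_d is uniform, the enclosed fraction is (r/R)² = 0.1495, giving I_d,enc = 1.58×10^-6 A.

1.58×10^-6 A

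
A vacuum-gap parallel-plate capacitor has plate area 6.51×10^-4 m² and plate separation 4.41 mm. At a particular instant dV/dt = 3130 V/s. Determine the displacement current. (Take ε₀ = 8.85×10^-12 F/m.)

4.09×10^-9 A

The field between the plates is E = V/d, so dE/dt = (3130)/(4.41×10^-3 m) = 7.098×10^5 V/(m·s).
I_d = ε₀ A (dE/dt) = (8.85×10^-12)(6.51×10^-4)(7.098×10^5) = 4.09×10^-9 A.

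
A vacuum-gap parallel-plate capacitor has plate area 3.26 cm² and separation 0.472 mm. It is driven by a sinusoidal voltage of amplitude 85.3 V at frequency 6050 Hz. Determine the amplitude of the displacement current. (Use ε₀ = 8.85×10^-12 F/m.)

(dE/dt)_max = V₀ω/d = 6.869×10^9 V/(m·s); ω = 2πf = 3.801×10^4 rad/s.
I_d,max = ε₀ A (dE/dt)_max = (8.85×10^-12)(3.26×10^-4)(6.869×10^9) = 1.98×10^-5 A.

1.98×10^-5 A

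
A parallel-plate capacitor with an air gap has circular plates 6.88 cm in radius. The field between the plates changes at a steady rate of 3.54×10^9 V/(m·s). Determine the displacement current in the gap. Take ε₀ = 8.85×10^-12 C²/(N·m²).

With a uniform field, Φ_E = EA, so I_d = ε₀ A dE/dt = 4.66×10^-4 A.

4.66×10^-4 A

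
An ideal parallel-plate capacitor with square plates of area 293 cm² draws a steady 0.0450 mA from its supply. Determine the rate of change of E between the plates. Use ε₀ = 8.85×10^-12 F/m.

Charge continuity gives I_d = I = 4.50×10^-5 A between the plates.
Then dE/dt = I_d/(ε₀A) = 1.74×10^8 V/(m·s).

1.74×10^8 V/(m·s)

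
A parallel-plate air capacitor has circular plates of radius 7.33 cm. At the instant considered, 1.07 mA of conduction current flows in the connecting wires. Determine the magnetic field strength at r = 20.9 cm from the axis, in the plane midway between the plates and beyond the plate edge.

By continuity the displacement current in the gap matches the conduction current: I_d = 1.07×10^-3 A.
With r > R the enclosed displacement current is the full I_d; B = μ₀ I_d / (2πr) = 1.02×10^-9 T.

1.02×10^-9 T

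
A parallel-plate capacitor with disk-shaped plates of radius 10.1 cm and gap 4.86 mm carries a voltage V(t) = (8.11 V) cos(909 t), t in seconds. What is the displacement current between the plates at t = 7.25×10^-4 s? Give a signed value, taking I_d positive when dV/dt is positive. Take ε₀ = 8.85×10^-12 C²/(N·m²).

C = ε₀A/d = (8.85×10^-12)(0.03205)/(4.86×10^-3) = 5.836×10^-11 F. dV/dt = V₀ω·−sin(ωt); at ωt = 0.659025 rad this factor is -0.6123.
I_d = C dV/dt = (5.836×10^-11)(8.11)(909)(-0.6123) = -2.63×10^-7 A.

-2.63×10^-7 A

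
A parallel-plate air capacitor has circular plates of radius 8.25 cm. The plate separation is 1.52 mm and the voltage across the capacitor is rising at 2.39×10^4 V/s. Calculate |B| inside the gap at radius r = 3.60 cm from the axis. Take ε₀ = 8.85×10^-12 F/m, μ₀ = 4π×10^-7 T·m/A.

dE/dt = (dV/dt)/d = 1.572×10^7 V/(m·s); I_d = ε₀(πR²)(dE/dt) = (8.85×10^-12)(0.02138)(1.572×10^7) = 2.974×10^-6 A.
For r < R the Ampère–Maxwell law gives B(2πr) = μ₀ I_d (r²/R²), so B = μ₀ I_d r/(2πR²) = (4π×10^-7)(2.974×10^-6)(0.0360)/(2π·0.0825²) = 3.15×10^-12 T.

3.15×10^-12 T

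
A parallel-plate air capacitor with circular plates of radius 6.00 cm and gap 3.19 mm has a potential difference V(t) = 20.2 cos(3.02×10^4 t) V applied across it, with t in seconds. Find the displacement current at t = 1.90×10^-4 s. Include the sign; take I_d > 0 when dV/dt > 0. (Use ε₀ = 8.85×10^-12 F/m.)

9.93×10^-6 A

dV/dt = (20.2)(3.02×10^4)·−sin(5.738) = 3.164×10^5 V/s.
I_d = C dV/dt with C = ε₀A/d = (8.85×10^-12)(0.01131)/(3.19×10^-3) = 3.138×10^-11 F, so I_d = (3.138×10^-11)(3.164×10^5) = 9.93×10^-6 A.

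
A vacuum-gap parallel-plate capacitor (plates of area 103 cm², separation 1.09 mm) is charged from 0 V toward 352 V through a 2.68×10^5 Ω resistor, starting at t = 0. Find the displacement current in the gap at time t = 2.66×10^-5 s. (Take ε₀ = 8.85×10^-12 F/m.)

4.01×10^-4 A

C = ε₀A/d = (8.85×10^-12)(0.0103)/(1.09×10^-3) = 8.363×10^-11 F, so τ = RC = 2.241×10^-5 s.
The conduction current is I(t) = (V₀/R) e^(−t/τ), and the displacement current between the plates equals it.
t/τ = 1.187; I_d = (352/2.68×10^5) · e^(−1.187) = (1.313×10^-3)(0.3051) = 4.01×10^-4 A.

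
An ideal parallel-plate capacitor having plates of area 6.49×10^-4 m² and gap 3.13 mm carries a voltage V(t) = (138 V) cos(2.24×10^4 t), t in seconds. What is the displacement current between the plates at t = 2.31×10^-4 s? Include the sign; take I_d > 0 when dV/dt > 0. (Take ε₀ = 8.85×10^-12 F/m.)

5.08×10^-6 A

dV/dt = (138)(2.24×10^4)·−sin(5.1744) = 2.767×10^6 V/s.
I_d = C dV/dt with C = ε₀A/d = (8.85×10^-12)(6.49×10^-4)/(3.13×10^-3) = 1.835×10^-12 F, so I_d = (1.835×10^-12)(2.767×10^6) = 5.08×10^-6 A.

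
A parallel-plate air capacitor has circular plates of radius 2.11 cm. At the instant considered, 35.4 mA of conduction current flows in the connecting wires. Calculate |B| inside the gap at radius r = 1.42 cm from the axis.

No conduction current crosses the gap, so I_d there equals the 0.0354 A in the leads.
∮B·dl = μ₀ I_d,enc with I_d,enc = I_d r²/R² = 0.01603 A; so B = μ₀ I_d,enc/(2πr) = 2.26×10^-7 T.

2.26×10^-7 T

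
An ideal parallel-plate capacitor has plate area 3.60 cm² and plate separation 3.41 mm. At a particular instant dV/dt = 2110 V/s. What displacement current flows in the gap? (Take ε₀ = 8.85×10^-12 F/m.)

1.97×10^-9 A

E = V/d so dE/dt = (dV/dt)/d = 6.188×10^5 V/(m·s), and I_d = ε₀ A dE/dt = (8.85×10^-12)(3.60×10^-4)(6.188×10^5) = 1.97×10^-9 A.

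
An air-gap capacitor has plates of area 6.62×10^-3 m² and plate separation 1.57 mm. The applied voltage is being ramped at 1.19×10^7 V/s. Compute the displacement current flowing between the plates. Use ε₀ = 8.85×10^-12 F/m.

C = ε₀A/d = (8.85×10^-12)(6.62×10^-3)/(1.57×10^-3) = 3.732×10^-11 F.
I_d = C dV/dt = (3.732×10^-11)(1.19×10^7) = 4.44×10^-4 A.

4.44×10^-4 A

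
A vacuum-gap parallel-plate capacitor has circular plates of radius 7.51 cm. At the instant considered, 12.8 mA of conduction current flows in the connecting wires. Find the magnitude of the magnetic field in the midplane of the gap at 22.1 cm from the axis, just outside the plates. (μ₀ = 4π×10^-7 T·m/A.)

Between the plates the displacement current equals the wire current: I_d = 12.8 mA = 0.0128 A.
Outside the plates the loop encloses all of I_d, so B·2πr = μ₀ I_d and B = 1.16×10^-8 T.

1.16×10^-8 T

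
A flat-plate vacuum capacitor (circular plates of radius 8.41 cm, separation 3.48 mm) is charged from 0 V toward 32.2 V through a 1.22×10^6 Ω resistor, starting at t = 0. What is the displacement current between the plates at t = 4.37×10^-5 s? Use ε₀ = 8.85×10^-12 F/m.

1.40×10^-5 A

C = ε₀A/d = (8.85×10^-12)(0.02222)/(3.48×10^-3) = 5.651×10^-11 F, so τ = RC = 6.894×10^-5 s.
The conduction current is I(t) = (V₀/R) e^(−t/τ), and the displacement current between the plates equals it.
t/τ = 0.6339; I_d = (32.2/1.22×10^6) · e^(−0.6339) = (2.639×10^-5)(0.5305) = 1.40×10^-5 A.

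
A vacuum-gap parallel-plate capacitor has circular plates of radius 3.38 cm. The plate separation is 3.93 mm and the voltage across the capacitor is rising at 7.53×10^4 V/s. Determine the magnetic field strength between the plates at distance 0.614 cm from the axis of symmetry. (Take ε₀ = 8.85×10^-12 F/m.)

dE/dt = (dV/dt)/d = 1.916×10^7 V/(m·s); I_d = ε₀(πR²)(dE/dt) = (8.85×10^-12)(3.589×10^-3)(1.916×10^7) = 6.086×10^-7 A.
An Ampèrian loop of radius r encloses a fraction (r/R)² of I_d. Then B·2πr = μ₀ I_d (r/R)², giving B = μ₀ I_d r/(2πR²) = 6.54×10^-13 T.

6.54×10^-13 T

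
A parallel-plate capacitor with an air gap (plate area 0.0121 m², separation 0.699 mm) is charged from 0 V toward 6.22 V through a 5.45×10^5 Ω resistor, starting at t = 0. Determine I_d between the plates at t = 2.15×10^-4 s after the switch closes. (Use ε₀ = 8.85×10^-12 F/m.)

C = ε₀A/d = (8.85×10^-12)(0.0121)/(6.99×10^-4) = 1.532×10^-10 F and τ = RC = 8.349×10^-5 s. I_d in the gap equals the RC charging current.
I_d(t) = (V₀/R) e^(−t/τ) = 1.141×10^-5 · e^(−2.575) = 8.69×10^-7 A.

8.69×10^-7 A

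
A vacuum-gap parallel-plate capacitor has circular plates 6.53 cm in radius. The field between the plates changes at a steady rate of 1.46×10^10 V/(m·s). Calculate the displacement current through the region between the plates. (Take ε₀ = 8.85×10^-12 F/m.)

1.73×10^-3 A

The displacement current is ε₀ times dΦ_E/dt = ε₀ A dE/dt = (8.85×10^-12)(0.01340)(1.46×10^10) = 1.73×10^-3 A.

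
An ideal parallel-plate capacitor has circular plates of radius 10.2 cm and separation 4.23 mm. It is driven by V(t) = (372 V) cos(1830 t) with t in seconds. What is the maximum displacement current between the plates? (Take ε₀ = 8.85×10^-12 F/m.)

The displacement current equals the conduction current C dV/dt, which peaks at C V₀ ω.
With C = ε₀A/d = (8.85×10^-12)(0.03269)/(4.23×10^-3) = 6.839×10^-11 F and ω = 1830 rad/s, I_d,max = (6.839×10^-11)(372)(1830) = 4.66×10^-5 A.

4.66×10^-5 A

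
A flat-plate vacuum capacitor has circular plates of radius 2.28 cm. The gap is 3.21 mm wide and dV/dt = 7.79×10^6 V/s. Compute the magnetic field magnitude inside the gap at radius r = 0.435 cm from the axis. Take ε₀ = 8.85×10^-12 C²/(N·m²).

5.87×10^-11 T

I_d = C dV/dt with C = ε₀πR²/d = 4.502×10^-12 F, so I_d = (4.502×10^-12)(7.79×10^6) = 3.507×10^-5 A.
∮B·dl = μ₀ I_d,enc with I_d,enc = I_d r²/R² = 1.277×10^-6 A; so B = μ₀ I_d,enc/(2πr) = 5.87×10^-11 T.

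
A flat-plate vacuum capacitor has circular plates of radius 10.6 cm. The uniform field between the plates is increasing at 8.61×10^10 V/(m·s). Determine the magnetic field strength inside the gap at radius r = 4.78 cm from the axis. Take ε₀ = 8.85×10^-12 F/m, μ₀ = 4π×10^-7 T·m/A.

I_d = ε₀ dΦ_E/dt = ε₀ πR² (dE/dt) = (8.85×10^-12)(0.03530)(8.61×10^10) = 0.02690 A through the full plate area.
∮B·dl = μ₀ I_d,enc with I_d,enc = I_d r²/R² = 5.470×10^-3 A; so B = μ₀ I_d,enc/(2πr) = 2.29×10^-8 T.

2.29×10^-8 T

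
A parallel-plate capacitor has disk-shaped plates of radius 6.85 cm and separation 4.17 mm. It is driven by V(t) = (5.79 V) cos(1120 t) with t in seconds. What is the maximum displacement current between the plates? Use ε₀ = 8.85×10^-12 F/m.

(dE/dt)_max = V₀ω/d = 1.555×10^6 V/(m·s); ω = 1120 rad/s.
I_d,max = ε₀ A (dE/dt)_max = (8.85×10^-12)(0.01474)(1.555×10^6) = 2.03×10^-7 A.

2.03×10^-7 A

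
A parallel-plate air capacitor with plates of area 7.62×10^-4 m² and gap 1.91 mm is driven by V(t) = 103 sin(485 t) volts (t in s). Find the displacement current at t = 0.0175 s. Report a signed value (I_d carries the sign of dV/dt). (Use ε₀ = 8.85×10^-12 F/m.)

-1.04×10^-7 A

dE/dt = (V₀ω/d)·cos(ωt) with ωt = 8.4875 rad: (103)(485)(-0.5920)/(1.91×10^-3) = -1.548×10^7 V/(m·s).
I_d = ε₀ A dE/dt = (8.85×10^-12)(7.62×10^-4)(-1.548×10^7) = -1.04×10^-7 A.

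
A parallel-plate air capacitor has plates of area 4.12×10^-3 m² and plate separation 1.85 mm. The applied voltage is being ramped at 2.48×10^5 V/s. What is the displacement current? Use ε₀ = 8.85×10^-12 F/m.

4.89×10^-6 A

E = V/d so dE/dt = (dV/dt)/d = 1.341×10^8 V/(m·s), and I_d = ε₀ A dE/dt = (8.85×10^-12)(4.12×10^-3)(1.341×10^8) = 4.89×10^-6 A.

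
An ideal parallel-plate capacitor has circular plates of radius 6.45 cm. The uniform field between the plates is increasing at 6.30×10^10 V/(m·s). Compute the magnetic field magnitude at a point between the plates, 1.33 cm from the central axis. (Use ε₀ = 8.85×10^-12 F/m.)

Through the whole plate area (πR² = 0.01307 m²), I_d = ε₀ πR² dE/dt = 7.287×10^-3 A.
An Ampèrian loop of radius r encloses a fraction (r/R)² of I_d. Then B·2πr = μ₀ I_d (r/R)², giving B = μ₀ I_d r/(2πR²) = 4.66×10^-9 T.

4.66×10^-9 T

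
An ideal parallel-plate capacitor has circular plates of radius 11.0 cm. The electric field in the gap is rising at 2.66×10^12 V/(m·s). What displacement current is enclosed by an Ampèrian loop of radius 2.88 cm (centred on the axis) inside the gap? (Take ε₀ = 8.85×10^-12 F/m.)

0.0613 A

Total displacement current: I_d = ε₀(πR²)(dE/dt) = (8.85×10^-12)(0.03801)(2.66×10^12) = 0.8948 A.
Through an area πr² the displacement current is I_d·(πr²/πR²) = I_d (r/R)² = 0.0613 A.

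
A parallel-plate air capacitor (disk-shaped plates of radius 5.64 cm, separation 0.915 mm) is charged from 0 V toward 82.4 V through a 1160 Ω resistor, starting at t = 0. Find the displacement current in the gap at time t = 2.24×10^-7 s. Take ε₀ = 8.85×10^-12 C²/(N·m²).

With C = ε₀A/d = (8.85×10^-12)(9.993×10^-3)/(9.15×10^-4) = 9.665×10^-11 F, the time constant is τ = RC = 1.121×10^-7 s, so t/τ = 1.998 and e^(−t/τ) = 0.1356.
I_d = I_cond = (V₀/R) e^(−t/τ) = (0.07103)(0.1356) = 9.63×10^-3 A.

9.63×10^-3 A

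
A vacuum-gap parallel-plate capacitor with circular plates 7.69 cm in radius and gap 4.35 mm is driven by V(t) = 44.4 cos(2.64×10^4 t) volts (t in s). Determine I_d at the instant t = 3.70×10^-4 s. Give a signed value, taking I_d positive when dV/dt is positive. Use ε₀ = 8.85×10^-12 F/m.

C = ε₀A/d = (8.85×10^-12)(0.01858)/(4.35×10^-3) = 3.780×10^-11 F. dV/dt = V₀ω·−sin(ωt); at ωt = 9.768 rad this factor is 0.3365.
I_d = C dV/dt = (3.780×10^-11)(44.4)(2.64×10^4)(0.3365) = 1.49×10^-5 A.

1.49×10^-5 A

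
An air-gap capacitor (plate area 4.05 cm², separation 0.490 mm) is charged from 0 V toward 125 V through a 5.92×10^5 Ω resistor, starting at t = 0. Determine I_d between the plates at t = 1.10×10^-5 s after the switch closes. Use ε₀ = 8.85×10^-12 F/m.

With C = ε₀A/d = (8.85×10^-12)(4.05×10^-4)/(4.90×10^-4) = 7.315×10^-12 F, the time constant is τ = RC = 4.330×10^-6 s, so t/τ = 2.540 and e^(−t/τ) = 0.07887.
I_d = I_cond = (V₀/R) e^(−t/τ) = (2.111×10^-4)(0.07887) = 1.66×10^-5 A.

1.66×10^-5 A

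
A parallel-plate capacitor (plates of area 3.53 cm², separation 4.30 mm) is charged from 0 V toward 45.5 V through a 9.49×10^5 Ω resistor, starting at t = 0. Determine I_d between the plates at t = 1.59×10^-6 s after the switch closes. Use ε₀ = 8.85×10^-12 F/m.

C = ε₀A/d = (8.85×10^-12)(3.53×10^-4)/(4.30×10^-3) = 7.265×10^-13 F and τ = RC = 6.894×10^-7 s. I_d in the gap equals the RC charging current.
I_d(t) = (V₀/R) e^(−t/τ) = 4.795×10^-5 · e^(−2.306) = 4.78×10^-6 A.

4.78×10^-6 A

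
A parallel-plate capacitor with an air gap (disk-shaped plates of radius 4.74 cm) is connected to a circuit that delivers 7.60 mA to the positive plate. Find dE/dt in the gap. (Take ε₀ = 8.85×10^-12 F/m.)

Charge continuity gives I_d = I = 7.60×10^-3 A between the plates.
Inverting I_d = ε₀ A dE/dt gives dE/dt = 7.60×10^-3 / (8.85×10^-12 · 7.058×10^-3) = 1.22×10^11 V/(m·s).

1.22×10^11 V/(m·s)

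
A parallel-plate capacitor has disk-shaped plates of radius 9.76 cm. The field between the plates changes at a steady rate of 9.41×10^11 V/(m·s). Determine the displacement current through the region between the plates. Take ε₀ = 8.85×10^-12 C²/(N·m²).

0.249 A

I_d = ε₀ A (dE/dt) = (8.85×10^-12)(0.02993 m²)(9.41×10^11) = 0.249 A.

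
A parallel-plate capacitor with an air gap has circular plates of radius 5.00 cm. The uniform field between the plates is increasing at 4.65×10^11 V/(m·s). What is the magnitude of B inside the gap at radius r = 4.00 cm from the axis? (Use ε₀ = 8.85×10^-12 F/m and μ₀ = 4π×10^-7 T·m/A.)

1.03×10^-7 T

I_d = ε₀ dΦ_E/dt = ε₀ πR² (dE/dt) = (8.85×10^-12)(7.854×10^-3)(4.65×10^11) = 0.03232 A through the full plate area.
∮B·dl = μ₀ I_d,enc with I_d,enc = I_d r²/R² = 0.02068 A; so B = μ₀ I_d,enc/(2πr) = 1.03×10^-7 T.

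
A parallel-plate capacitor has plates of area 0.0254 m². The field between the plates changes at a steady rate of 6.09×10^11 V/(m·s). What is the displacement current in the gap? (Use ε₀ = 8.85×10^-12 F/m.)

0.137 A

I_d = ε₀ A (dE/dt) = (8.85×10^-12)(0.0254 m²)(6.09×10^11) = 0.137 A.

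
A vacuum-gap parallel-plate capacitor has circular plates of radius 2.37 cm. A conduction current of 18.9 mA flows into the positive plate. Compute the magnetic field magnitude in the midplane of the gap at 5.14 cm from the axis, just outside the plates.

7.35×10^-8 T

No conduction current crosses the gap, so I_d there equals the 0.0189 A in the leads.
Outside the plates the loop encloses all of I_d, so B·2πr = μ₀ I_d and B = 7.35×10^-8 T.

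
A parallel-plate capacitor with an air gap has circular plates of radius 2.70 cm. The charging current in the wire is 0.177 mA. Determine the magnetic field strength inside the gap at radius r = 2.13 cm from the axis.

By continuity the displacement current in the gap matches the conduction current: I_d = 1.77×10^-4 A.
∮B·dl = μ₀ I_d,enc with I_d,enc = I_d r²/R² = 1.102×10^-4 A; so B = μ₀ I_d,enc/(2πr) = 1.03×10^-9 T.

1.03×10^-9 T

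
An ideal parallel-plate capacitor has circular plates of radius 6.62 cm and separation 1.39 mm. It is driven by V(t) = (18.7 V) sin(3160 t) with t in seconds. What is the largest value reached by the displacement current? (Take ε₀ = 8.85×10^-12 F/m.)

C = ε₀A/d = (8.85×10^-12)(0.01377)/(1.39×10^-3) = 8.767×10^-11 F; ω = 3160 rad/s.
I_d = C dV/dt, so |I_d|_max = C V₀ ω = (8.767×10^-11)(18.7)(3160) = 5.18×10^-6 A.

5.18×10^-6 A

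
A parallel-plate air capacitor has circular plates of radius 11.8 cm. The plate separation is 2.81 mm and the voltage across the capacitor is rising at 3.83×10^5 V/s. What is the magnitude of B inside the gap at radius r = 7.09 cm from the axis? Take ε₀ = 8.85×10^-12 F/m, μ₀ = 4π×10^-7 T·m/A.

dE/dt = (dV/dt)/d = 1.363×10^8 V/(m·s); I_d = ε₀(πR²)(dE/dt) = (8.85×10^-12)(0.04374)(1.363×10^8) = 5.276×10^-5 A.
For r < R the Ampère–Maxwell law gives B(2πr) = μ₀ I_d (r²/R²), so B = μ₀ I_d r/(2πR²) = (4π×10^-7)(5.276×10^-5)(0.0709)/(2π·0.118²) = 5.37×10^-11 T.

5.37×10^-11 T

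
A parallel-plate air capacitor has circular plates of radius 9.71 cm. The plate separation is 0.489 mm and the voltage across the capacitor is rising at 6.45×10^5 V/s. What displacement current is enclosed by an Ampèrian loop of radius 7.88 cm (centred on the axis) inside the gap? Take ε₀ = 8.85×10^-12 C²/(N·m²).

dE/dt = (dV/dt)/d = 1.319×10^9 V/(m·s); I_d = ε₀(πR²)(dE/dt) = (8.85×10^-12)(0.02962)(1.319×10^9) = 3.458×10^-4 A.
The field is uniform, so I_d,enc = I_d (r/R)² = (3.458×10^-4)(7.88/9.71)² = 2.28×10^-4 A.

2.28×10^-4 A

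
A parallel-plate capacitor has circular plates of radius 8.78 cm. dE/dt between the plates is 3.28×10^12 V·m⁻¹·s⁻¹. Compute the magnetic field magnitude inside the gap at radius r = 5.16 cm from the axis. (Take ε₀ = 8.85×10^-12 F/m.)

Through the whole plate area (πR² = 0.02422 m²), I_d = ε₀ πR² dE/dt = 0.7031 A.
For r < R the Ampère–Maxwell law gives B(2πr) = μ₀ I_d (r²/R²), so B = μ₀ I_d r/(2πR²) = (4π×10^-7)(0.7031)(0.0516)/(2π·0.0878²) = 9.41×10^-7 T.

9.41×10^-7 T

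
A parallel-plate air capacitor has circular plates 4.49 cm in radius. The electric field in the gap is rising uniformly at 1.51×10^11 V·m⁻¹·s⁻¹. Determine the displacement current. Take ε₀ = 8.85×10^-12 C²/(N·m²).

The displacement current is ε₀ times dΦ_E/dt = ε₀ A dE/dt = (8.85×10^-12)(6.333×10^-3)(1.51×10^11) = 8.46×10^-3 A.

8.46×10^-3 A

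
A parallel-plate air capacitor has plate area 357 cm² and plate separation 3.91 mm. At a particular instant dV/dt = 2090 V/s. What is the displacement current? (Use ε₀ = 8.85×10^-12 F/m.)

1.69×10^-7 A

E = V/d so dE/dt = (dV/dt)/d = 5.345×10^5 V/(m·s), and I_d = ε₀ A dE/dt = (8.85×10^-12)(0.0357)(5.345×10^5) = 1.69×10^-7 A.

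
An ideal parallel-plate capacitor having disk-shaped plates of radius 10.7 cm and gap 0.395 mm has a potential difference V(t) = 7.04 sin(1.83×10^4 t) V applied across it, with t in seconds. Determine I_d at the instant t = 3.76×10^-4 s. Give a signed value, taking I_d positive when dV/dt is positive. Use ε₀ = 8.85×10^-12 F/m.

8.58×10^-5 A

C = ε₀A/d = (8.85×10^-12)(0.03597)/(3.95×10^-4) = 8.059×10^-10 F. dV/dt = V₀ω·cos(ωt); at ωt = 6.8808 rad this factor is 0.8267.
I_d = C dV/dt = (8.059×10^-10)(7.04)(1.83×10^4)(0.8267) = 8.58×10^-5 A.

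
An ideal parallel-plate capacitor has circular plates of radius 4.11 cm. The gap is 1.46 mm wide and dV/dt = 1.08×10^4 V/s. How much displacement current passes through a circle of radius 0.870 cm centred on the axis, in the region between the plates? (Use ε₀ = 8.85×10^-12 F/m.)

1.56×10^-8 A

dE/dt = (dV/dt)/d = 7.397×10^6 V/(m·s); I_d = ε₀(πR²)(dE/dt) = (8.85×10^-12)(5.307×10^-3)(7.397×10^6) = 3.474×10^-7 A.
Since J_d is uniform, the enclosed fraction is (r/R)² = 0.04481, giving I_d,enc = 1.56×10^-8 A.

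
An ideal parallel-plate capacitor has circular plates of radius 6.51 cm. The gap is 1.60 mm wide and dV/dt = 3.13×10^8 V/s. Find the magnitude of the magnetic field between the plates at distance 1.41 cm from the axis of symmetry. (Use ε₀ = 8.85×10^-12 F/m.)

1.53×10^-8 T

I_d = C dV/dt with C = ε₀πR²/d = 7.362×10^-11 F, so I_d = (7.362×10^-11)(3.13×10^8) = 0.02304 A.
∮B·dl = μ₀ I_d,enc with I_d,enc = I_d r²/R² = 1.081×10^-3 A; so B = μ₀ I_d,enc/(2πr) = 1.53×10^-8 T.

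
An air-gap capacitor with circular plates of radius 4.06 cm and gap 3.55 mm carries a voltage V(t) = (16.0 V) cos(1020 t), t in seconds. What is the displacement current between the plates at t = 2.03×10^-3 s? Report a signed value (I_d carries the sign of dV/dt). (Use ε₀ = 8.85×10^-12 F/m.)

dE/dt = (V₀ω/d)·−sin(ωt) with ωt = 2.0706 rad: (16.0)(1020)(-0.8777)/(3.55×10^-3) = -4.035×10^6 V/(m·s).
I_d = ε₀ A dE/dt = (8.85×10^-12)(5.178×10^-3)(-4.035×10^6) = -1.85×10^-7 A.

-1.85×10^-7 A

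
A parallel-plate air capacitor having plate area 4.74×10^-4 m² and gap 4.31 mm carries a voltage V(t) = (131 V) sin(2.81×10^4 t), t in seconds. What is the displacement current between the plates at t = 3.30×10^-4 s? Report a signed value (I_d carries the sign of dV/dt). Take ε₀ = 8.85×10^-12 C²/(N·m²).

C = ε₀A/d = (8.85×10^-12)(4.74×10^-4)/(4.31×10^-3) = 9.733×10^-13 F. dV/dt = V₀ω·cos(ωt); at ωt = 9.273 rad this factor is -0.9885.
I_d = C dV/dt = (9.733×10^-13)(131)(2.81×10^4)(-0.9885) = -3.54×10^-6 A.

-3.54×10^-6 A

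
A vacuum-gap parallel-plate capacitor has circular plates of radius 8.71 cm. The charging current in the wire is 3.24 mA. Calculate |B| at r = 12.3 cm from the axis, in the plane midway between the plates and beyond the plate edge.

5.27×10^-9 T

No conduction current crosses the gap, so I_d there equals the 3.24×10^-3 A in the leads.
With r > R the enclosed displacement current is the full I_d; B = μ₀ I_d / (2πr) = 5.27×10^-9 T.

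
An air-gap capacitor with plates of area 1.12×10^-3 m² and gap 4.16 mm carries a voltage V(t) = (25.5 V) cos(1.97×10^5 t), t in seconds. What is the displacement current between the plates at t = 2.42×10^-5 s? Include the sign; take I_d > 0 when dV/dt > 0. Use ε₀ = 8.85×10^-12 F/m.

dE/dt = (V₀ω/d)·−sin(ωt) with ωt = 4.7674 rad: (25.5)(1.97×10^5)(0.9985)/(4.16×10^-3) = 1.206×10^9 V/(m·s).
I_d = ε₀ A dE/dt = (8.85×10^-12)(1.12×10^-3)(1.206×10^9) = 1.20×10^-5 A.

1.20×10^-5 A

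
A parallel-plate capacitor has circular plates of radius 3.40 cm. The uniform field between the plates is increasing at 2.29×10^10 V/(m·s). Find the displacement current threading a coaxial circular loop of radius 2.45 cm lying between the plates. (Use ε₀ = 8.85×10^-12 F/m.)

3.82×10^-4 A

Total displacement current: I_d = ε₀(πR²)(dE/dt) = (8.85×10^-12)(3.632×10^-3)(2.29×10^10) = 7.361×10^-4 A.
Through an area πr² the displacement current is I_d·(πr²/πR²) = I_d (r/R)² = 3.82×10^-4 A.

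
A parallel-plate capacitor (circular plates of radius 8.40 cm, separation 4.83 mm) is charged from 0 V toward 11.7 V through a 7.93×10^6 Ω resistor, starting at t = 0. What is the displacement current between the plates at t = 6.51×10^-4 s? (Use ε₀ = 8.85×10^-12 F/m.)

1.95×10^-7 A

C = ε₀A/d = (8.85×10^-12)(0.02217)/(4.83×10^-3) = 4.062×10^-11 F and τ = RC = 3.221×10^-4 s. I_d in the gap equals the RC charging current.
I_d(t) = (V₀/R) e^(−t/τ) = 1.475×10^-6 · e^(−2.021) = 1.95×10^-7 A.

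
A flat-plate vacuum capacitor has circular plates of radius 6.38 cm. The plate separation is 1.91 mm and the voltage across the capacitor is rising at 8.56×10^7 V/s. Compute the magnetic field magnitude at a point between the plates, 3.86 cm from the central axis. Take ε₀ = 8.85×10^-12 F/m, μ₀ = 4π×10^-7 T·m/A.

I_d = C dV/dt with C = ε₀πR²/d = 5.926×10^-11 F, so I_d = (5.926×10^-11)(8.56×10^7) = 5.073×10^-3 A.
For r < R the Ampère–Maxwell law gives B(2πr) = μ₀ I_d (r²/R²), so B = μ₀ I_d r/(2πR²) = (4π×10^-7)(5.073×10^-3)(0.0386)/(2π·0.0638²) = 9.62×10^-9 T.

9.62×10^-9 T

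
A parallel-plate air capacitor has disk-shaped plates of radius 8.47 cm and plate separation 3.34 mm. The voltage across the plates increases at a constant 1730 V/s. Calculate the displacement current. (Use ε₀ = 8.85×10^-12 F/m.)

1.03×10^-7 A

C = ε₀A/d = (8.85×10^-12)(0.02254)/(3.34×10^-3) = 5.972×10^-11 F.
I_d = C dV/dt = (5.972×10^-11)(1730) = 1.03×10^-7 A.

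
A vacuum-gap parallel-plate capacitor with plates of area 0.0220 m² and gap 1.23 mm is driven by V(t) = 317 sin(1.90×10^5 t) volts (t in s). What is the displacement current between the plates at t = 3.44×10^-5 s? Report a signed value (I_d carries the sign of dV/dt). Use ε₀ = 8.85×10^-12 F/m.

C = ε₀A/d = (8.85×10^-12)(0.0220)/(1.23×10^-3) = 1.583×10^-10 F. dV/dt = V₀ω·cos(ωt); at ωt = 6.536 rad this factor is 0.9682.
I_d = C dV/dt = (1.583×10^-10)(317)(1.90×10^5)(0.9682) = 9.23×10^-3 A.

9.23×10^-3 A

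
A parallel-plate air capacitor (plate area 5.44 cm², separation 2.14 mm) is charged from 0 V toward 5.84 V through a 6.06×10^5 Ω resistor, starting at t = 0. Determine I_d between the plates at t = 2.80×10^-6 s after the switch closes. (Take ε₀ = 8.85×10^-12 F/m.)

With C = ε₀A/d = (8.85×10^-12)(5.44×10^-4)/(2.14×10^-3) = 2.250×10^-12 F, the time constant is τ = RC = 1.363×10^-6 s, so t/τ = 2.054 and e^(−t/τ) = 0.1282.
I_d = I_cond = (V₀/R) e^(−t/τ) = (9.637×10^-6)(0.1282) = 1.24×10^-6 A.

1.24×10^-6 A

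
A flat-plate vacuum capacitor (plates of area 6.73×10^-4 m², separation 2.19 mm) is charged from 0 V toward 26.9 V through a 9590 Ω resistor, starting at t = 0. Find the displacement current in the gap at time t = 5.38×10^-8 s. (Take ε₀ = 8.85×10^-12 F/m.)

3.57×10^-4 A

With C = ε₀A/d = (8.85×10^-12)(6.73×10^-4)/(2.19×10^-3) = 2.720×10^-12 F, the time constant is τ = RC = 2.608×10^-8 s, so t/τ = 2.063 and e^(−t/τ) = 0.1271.
I_d = I_cond = (V₀/R) e^(−t/τ) = (2.805×10^-3)(0.1271) = 3.57×10^-4 A.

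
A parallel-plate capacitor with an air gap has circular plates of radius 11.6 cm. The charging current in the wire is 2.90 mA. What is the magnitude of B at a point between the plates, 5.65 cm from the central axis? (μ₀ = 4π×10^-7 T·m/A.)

2.44×10^-9 T

No conduction current crosses the gap, so I_d there equals the 2.90×10^-3 A in the leads.
For r < R the Ampère–Maxwell law gives B(2πr) = μ₀ I_d (r²/R²), so B = μ₀ I_d r/(2πR²) = (4π×10^-7)(2.90×10^-3)(0.0565)/(2π·0.116²) = 2.44×10^-9 T.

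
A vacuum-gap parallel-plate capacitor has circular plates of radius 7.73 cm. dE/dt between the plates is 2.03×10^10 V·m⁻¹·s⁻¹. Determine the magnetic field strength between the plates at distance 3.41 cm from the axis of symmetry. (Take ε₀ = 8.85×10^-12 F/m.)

I_d = ε₀ dΦ_E/dt = ε₀ πR² (dE/dt) = (8.85×10^-12)(0.01877)(2.03×10^10) = 3.372×10^-3 A through the full plate area.
An Ampèrian loop of radius r encloses a fraction (r/R)² of I_d. Then B·2πr = μ₀ I_d (r/R)², giving B = μ₀ I_d r/(2πR²) = 3.85×10^-9 T.

3.85×10^-9 T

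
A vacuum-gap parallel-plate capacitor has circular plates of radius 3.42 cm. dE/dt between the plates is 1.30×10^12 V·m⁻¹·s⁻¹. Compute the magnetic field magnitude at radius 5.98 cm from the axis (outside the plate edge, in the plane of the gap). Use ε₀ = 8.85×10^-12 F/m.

1.41×10^-7 T

I_d = ε₀ dΦ_E/dt = ε₀ πR² (dE/dt) = (8.85×10^-12)(3.675×10^-3)(1.30×10^12) = 0.04228 A through the full plate area.
With r > R the enclosed displacement current is the full I_d; B = μ₀ I_d / (2πr) = 1.41×10^-7 T.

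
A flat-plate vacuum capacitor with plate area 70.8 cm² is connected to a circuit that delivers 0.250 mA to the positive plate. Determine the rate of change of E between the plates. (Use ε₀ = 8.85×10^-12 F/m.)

3.99×10^9 V/(m·s)

The displacement current between the plates equals the conduction current, I_d = 0.250 mA.
Since I_d = ε₀ A dE/dt, dE/dt = I_d/(ε₀A) = (2.50×10^-4)/((8.85×10^-12)(7.08×10^-3)) = 3.99×10^9 V/(m·s).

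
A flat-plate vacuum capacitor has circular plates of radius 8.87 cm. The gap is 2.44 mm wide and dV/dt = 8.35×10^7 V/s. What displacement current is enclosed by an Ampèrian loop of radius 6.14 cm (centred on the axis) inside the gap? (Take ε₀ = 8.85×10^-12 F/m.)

3.59×10^-3 A

I_d = C dV/dt with C = ε₀πR²/d = 8.966×10^-11 F, so I_d = (8.966×10^-11)(8.35×10^7) = 7.487×10^-3 A.
Since J_d is uniform, the enclosed fraction is (r/R)² = 0.4792, giving I_d,enc = 3.59×10^-3 A.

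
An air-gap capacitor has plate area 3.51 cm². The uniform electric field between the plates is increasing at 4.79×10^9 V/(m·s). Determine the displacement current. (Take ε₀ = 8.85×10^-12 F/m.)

1.49×10^-5 A

With a uniform field, Φ_E = EA, so I_d = ε₀ A dE/dt = 1.49×10^-5 A.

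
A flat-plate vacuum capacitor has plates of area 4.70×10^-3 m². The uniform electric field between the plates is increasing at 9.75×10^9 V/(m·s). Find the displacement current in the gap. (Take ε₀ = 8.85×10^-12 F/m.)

The displacement current is ε₀ times dΦ_E/dt = ε₀ A dE/dt = (8.85×10^-12)(4.70×10^-3)(9.75×10^9) = 4.06×10^-4 A.

4.06×10^-4 A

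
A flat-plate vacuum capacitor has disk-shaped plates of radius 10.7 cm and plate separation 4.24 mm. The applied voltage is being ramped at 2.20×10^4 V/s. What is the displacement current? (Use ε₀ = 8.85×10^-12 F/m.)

The field between the plates is E = V/d, so dE/dt = (2.20×10^4)/(4.24×10^-3 m) = 5.189×10^6 V/(m·s).
I_d = ε₀ A (dE/dt) = (8.85×10^-12)(0.03597)(5.189×10^6) = 1.65×10^-6 A.

1.65×10^-6 A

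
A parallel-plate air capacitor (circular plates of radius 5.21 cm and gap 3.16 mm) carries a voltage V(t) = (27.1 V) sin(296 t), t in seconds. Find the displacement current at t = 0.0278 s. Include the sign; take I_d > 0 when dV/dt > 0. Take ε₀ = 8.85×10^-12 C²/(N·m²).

dV/dt = (27.1)(296)·cos(8.2288) = -2937 V/s.
I_d = C dV/dt with C = ε₀A/d = (8.85×10^-12)(8.528×10^-3)/(3.16×10^-3) = 2.388×10^-11 F, so I_d = (2.388×10^-11)(-2937) = -7.01×10^-8 A.

-7.01×10^-8 A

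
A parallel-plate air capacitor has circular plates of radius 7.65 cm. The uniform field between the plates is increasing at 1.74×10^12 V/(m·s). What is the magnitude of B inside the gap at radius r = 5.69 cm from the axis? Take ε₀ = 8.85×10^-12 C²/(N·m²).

5.51×10^-7 T

Total displacement current: I_d = ε₀(πR²)(dE/dt) = (8.85×10^-12)(0.01839)(1.74×10^12) = 0.2832 A.
For r < R the Ampère–Maxwell law gives B(2πr) = μ₀ I_d (r²/R²), so B = μ₀ I_d r/(2πR²) = (4π×10^-7)(0.2832)(0.0569)/(2π·0.0765²) = 5.51×10^-7 T.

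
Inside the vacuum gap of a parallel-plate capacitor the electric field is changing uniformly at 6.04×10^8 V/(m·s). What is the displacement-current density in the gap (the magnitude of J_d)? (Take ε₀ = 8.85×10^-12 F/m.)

5.35×10^-3 A/m²

J_d = ε₀ ∂E/∂t, so J_d = 5.35×10^-3 A/m².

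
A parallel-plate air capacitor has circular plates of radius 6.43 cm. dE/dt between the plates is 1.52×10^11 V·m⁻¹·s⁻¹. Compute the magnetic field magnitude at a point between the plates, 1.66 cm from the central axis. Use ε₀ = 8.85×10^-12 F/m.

I_d = ε₀ dΦ_E/dt = ε₀ πR² (dE/dt) = (8.85×10^-12)(0.01299)(1.52×10^11) = 0.01747 A through the full plate area.
For r < R the Ampère–Maxwell law gives B(2πr) = μ₀ I_d (r²/R²), so B = μ₀ I_d r/(2πR²) = (4π×10^-7)(0.01747)(0.0166)/(2π·0.0643²) = 1.40×10^-8 T.

1.40×10^-8 T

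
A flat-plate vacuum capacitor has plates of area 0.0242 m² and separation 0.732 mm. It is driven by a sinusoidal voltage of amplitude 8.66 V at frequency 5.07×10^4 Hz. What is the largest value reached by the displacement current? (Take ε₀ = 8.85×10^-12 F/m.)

The displacement current equals the conduction current C dV/dt, which peaks at C V₀ ω.
With C = ε₀A/d = (8.85×10^-12)(0.0242)/(7.32×10^-4) = 2.926×10^-10 F and ω = 2πf = 3.186×10^5 rad/s, I_d,max = (2.926×10^-10)(8.66)(3.186×10^5) = 8.07×10^-4 A.

8.07×10^-4 A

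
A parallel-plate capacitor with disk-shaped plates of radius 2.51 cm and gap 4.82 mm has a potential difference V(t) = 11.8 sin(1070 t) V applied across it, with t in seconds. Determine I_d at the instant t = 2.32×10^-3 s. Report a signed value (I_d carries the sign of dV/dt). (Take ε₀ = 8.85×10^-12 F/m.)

dV/dt = (11.8)(1070)·cos(2.4824) = -9981 V/s.
I_d = C dV/dt with C = ε₀A/d = (8.85×10^-12)(1.979×10^-3)/(4.82×10^-3) = 3.634×10^-12 F, so I_d = (3.634×10^-12)(-9981) = -3.63×10^-8 A.

-3.63×10^-8 A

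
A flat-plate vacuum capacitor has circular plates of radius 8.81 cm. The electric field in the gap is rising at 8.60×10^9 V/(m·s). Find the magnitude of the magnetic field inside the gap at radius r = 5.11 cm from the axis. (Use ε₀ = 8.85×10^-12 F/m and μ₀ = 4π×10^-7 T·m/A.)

2.44×10^-9 T

Total displacement current: I_d = ε₀(πR²)(dE/dt) = (8.85×10^-12)(0.02438)(8.60×10^9) = 1.856×10^-3 A.
An Ampèrian loop of radius r encloses a fraction (r/R)² of I_d. Then B·2πr = μ₀ I_d (r/R)², giving B = μ₀ I_d r/(2πR²) = 2.44×10^-9 T.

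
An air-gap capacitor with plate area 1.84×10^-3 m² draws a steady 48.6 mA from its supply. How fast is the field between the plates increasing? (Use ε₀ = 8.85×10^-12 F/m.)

The displacement current between the plates equals the conduction current, I_d = 48.6 mA.
Then dE/dt = I_d/(ε₀A) = 2.98×10^12 V/(m·s).

2.98×10^12 V/(m·s)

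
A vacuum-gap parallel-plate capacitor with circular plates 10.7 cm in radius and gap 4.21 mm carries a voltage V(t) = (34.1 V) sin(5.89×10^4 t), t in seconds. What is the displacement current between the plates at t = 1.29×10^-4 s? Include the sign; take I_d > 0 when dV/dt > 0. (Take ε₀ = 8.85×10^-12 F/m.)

3.84×10^-5 A

dV/dt = (34.1)(5.89×10^4)·cos(7.5981) = 5.083×10^5 V/s.
I_d = C dV/dt with C = ε₀A/d = (8.85×10^-12)(0.03597)/(4.21×10^-3) = 7.561×10^-11 F, so I_d = (7.561×10^-11)(5.083×10^5) = 3.84×10^-5 A.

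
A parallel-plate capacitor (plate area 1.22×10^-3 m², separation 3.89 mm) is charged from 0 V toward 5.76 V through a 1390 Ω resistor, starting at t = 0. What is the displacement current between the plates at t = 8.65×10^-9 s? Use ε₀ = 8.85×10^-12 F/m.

C = ε₀A/d = (8.85×10^-12)(1.22×10^-3)/(3.89×10^-3) = 2.776×10^-12 F and τ = RC = 3.859×10^-9 s. I_d in the gap equals the RC charging current.
I_d(t) = (V₀/R) e^(−t/τ) = 4.144×10^-3 · e^(−2.242) = 4.40×10^-4 A.

4.40×10^-4 A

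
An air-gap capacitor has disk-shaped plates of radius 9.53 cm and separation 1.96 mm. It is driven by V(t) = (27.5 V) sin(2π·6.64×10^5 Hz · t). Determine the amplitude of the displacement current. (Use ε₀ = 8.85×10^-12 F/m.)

0.0148 A

(dE/dt)_max = V₀ω/d = 5.854×10^10 V/(m·s); ω = 2πf = 4.172×10^6 rad/s.
I_d,max = ε₀ A (dE/dt)_max = (8.85×10^-12)(0.02853)(5.854×10^10) = 0.0148 A.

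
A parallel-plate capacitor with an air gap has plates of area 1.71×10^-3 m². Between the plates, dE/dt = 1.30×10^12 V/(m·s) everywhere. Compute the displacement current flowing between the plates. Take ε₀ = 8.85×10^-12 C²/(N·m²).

I_d = ε₀ A (dE/dt) = (8.85×10^-12)(1.71×10^-3 m²)(1.30×10^12) = 0.0197 A.

0.0197 A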